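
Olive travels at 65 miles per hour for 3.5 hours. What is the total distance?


Use the formula: distance = speed x time
Speed = 65 mph, Time = 3.5 hours
65 x 3.5 = 227.5 miles

227.5 miles


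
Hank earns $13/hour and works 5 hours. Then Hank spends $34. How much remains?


Calculate earnings:
5 x $13 = $65
Subtract spending:
$65 - $34 = $31

$31


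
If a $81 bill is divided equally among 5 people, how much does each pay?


Total bill: $81
Number of people: 5
Each pays: $81 / 5 = $16.20

$16.20


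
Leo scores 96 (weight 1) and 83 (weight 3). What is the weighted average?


Weighted sum:
1 x 96 + 3 x 83 = 345
Total weight:
1 + 3 = 4
Weighted average:
345 / 4 = 86.25

86.25


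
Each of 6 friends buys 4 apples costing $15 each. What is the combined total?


Cost per person:
4 x $15 = $60
Group total:
6 x $60 = $360

$360


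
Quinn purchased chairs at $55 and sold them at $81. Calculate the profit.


Selling price = $81
Cost price = $55
Profit = selling price - cost price:
Profit = $81 - $55 = $26

$26


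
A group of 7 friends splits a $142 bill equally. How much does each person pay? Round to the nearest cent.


Total bill: $142
Number of people: 7
Each pays: $142 / 7 = $20.2857... ≈ $20.29

$20.29


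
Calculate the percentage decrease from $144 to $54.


Find the absolute change:
|54 - 144| = 90
Divide by original and multiply by 100:
90 / 144 x 100 = 62.5%

62.5%


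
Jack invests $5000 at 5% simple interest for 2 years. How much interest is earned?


Use the formula I = P x R x T / 100
P x R x T = 5000 x 5 x 2 = 50000
I = 50000 / 100 = $500

$500


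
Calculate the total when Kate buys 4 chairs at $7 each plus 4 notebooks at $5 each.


Cost of chairs:
4 x $7 = $28
Cost of notebooks:
4 x $5 = $20
Add both:
$28 + $20 = $48

$48


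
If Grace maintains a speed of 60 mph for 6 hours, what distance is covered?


Use the formula: distance = speed x time
Speed = 60 mph, Time = 6 hours
60 x 6 = 360 miles

360 miles


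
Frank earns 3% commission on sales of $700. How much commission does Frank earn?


Convert rate to decimal:
3% = 0.03
Multiply by sales:
$700 x 0.03 = $21

$21


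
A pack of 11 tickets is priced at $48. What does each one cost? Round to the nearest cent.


Total cost: $48
Number of items: 11
Unit price: $48 / 11 = $4.3636... ≈ $4.36

$4.36


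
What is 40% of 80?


Convert percentage to decimal:
40% = 0.4
Multiply:
80 x 0.4 = 32

32


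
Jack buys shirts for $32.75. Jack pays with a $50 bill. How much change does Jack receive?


Start with the amount paid:
$50
Subtract the price:
$50 - $32.75 = $17.25

$17.25


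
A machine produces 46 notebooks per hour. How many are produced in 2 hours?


Production rate: 46 notebooks per hour
Time: 2 hours
Total: 46 x 2 = 92 notebooks

92 notebooks


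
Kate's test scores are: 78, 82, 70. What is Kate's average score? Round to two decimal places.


Add the scores:
78 + 82 + 70 = 230
Divide by the number of tests:
230 / 3 = 76.6666... ≈ 76.67

76.67


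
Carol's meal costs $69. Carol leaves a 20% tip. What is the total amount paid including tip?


Calculate the tip:
20% of $69 = $13.80
Add tip to meal cost:
$69 + $13.80 = $82.80

$82.80


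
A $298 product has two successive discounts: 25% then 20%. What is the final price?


First discount:
25% of $298 = $74.50
Price after first discount:
$298 - $74.50 = $223.50
Second discount:
20% of $223.50 = $44.70
Final price:
$223.50 - $44.70 = $178.80

$178.80


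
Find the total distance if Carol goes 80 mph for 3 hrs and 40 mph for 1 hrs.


Leg 1 distance:
80 x 3 = 240 miles
Leg 2 distance:
40 x 1 = 40 miles
Total distance:
240 + 40 = 280 miles

280 miles


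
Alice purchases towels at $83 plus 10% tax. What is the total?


Calculate the tax:
10% of $83 = $8.30
Add tax to price:
$83 + $8.30 = $91.30

$91.30


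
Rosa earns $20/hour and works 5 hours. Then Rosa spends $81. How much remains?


Calculate earnings:
5 x $20 = $100
Subtract spending:
$100 - $81 = $19

$19


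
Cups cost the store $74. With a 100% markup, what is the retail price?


Calculate the markup amount:
100% of $74 = $74
Add to cost:
$74 + $74 = $148

$148


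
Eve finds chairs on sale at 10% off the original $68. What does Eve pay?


Calculate the discount amount:
10% of $68 = $6.80
Subtract from original:
$68 - $6.80 = $61.20

$61.20


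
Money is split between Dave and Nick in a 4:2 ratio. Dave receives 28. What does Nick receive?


Find the multiplier:
28 / 4 = 7
Apply to Nick's share:
2 x 7 = 14

14


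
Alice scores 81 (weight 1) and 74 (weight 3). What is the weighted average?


Weighted sum:
1 x 81 + 3 x 74 = 303
Total weight:
1 + 3 = 4
Weighted average:
303 / 4 = 75.75

75.75


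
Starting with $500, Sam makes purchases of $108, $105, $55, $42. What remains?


Add up expenses:
$108 + $105 + $55 + $42 = $310
Subtract from budget:
$500 - $310 = $190

$190


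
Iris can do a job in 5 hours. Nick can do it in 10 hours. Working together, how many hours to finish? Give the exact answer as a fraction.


Iris's rate: 1/5 of the job per hour
Nick's rate: 1/10 of the job per hour
Combined rate: 1/5 + 1/10 = 3/10 per hour
Time = 1 / (3/10) = 10/3 hours (≈ 3.33 hours)

10/3 hours


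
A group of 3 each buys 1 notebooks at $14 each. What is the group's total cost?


Cost per person:
1 x $14 = $14
Group total:
3 x $14 = $42

$42


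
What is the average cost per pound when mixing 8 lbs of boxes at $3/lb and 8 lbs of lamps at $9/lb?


Cost of boxes:
8 x $3 = $24
Cost of lamps:
8 x $9 = $72
Total cost: $24 + $72 = $96
Total weight: 16 lbs
Average: $96 / 16 = $6/lb

$6/lb


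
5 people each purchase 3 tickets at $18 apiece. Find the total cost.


Cost per person:
3 x $18 = $54
Group total:
5 x $54 = $270

$270


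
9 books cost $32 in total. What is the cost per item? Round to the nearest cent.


Total cost: $32
Number of items: 9
Unit price: $32 / 9 = $3.5555... ≈ $3.56

$3.56


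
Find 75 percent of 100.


Convert percentage to decimal:
75% = 0.75
Multiply:
100 x 0.75 = 75

75


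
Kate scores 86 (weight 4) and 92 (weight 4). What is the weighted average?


Weighted sum:
4 x 86 + 4 x 92 = 712
Total weight:
4 + 4 = 8
Weighted average:
712 / 8 = 89

89


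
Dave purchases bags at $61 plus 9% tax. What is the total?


Calculate the tax:
9% of $61 = $5.49
Add tax to price:
$61 + $5.49 = $66.49

$66.49


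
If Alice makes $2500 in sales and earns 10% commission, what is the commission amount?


Convert rate to decimal:
10% = 0.1
Multiply by sales:
$2500 x 0.1 = $250

$250


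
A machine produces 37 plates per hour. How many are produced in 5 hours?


Production rate: 37 plates per hour
Time: 5 hours
Total: 37 x 5 = 185 plates

185 plates


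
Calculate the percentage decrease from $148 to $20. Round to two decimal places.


Find the absolute change:
|20 - 148| = 128
Divide by original and multiply by 100:
128 / 148 x 100 = 86.4864...% ≈ 86.49%

86.49%


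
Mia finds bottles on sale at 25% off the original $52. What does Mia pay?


Calculate the discount amount:
25% of $52 = $13
Subtract from original:
$52 - $13 = $39

$39


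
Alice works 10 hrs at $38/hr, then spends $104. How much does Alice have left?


Calculate earnings:
10 x $38 = $380
Subtract spending:
$380 - $104 = $276

$276


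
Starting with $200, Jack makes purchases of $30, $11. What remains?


Add up expenses:
$30 + $11 = $41
Subtract from budget:
$200 - $41 = $159

$159


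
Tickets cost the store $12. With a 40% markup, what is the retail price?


Calculate the markup amount:
40% of $12 = $4.80
Add to cost:
$12 + $4.80 = $16.80

$16.80


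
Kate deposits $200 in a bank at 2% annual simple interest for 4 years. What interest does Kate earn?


Use the formula I = P x R x T / 100
P x R x T = 200 x 2 x 4 = 1600
I = 1600 / 100 = $16

$16


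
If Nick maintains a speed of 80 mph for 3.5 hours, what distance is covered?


Use the formula: distance = speed x time
Speed = 80 mph, Time = 3.5 hours
80 x 3.5 = 280 miles

280 miles


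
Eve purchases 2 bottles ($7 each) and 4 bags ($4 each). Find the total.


Cost of bottles:
2 x $7 = $14
Cost of bags:
4 x $4 = $16
Add both:
$14 + $16 = $30

$30


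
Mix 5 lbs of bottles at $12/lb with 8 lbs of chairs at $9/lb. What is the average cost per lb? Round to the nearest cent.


Cost of bottles:
5 x $12 = $60
Cost of chairs:
8 x $9 = $72
Total cost: $60 + $72 = $132
Total weight: 13 lbs
Average: $132 / 13 = $10.1538... ≈ $10.15/lb

$10.15/lb


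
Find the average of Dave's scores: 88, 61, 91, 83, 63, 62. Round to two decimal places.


Add the scores:
88 + 61 + 91 + 83 + 63 + 62 = 448
Divide by the number of tests:
448 / 6 = 74.6666... ≈ 74.67

74.67


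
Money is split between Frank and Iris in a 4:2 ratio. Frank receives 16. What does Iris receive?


Find the multiplier:
16 / 4 = 4
Apply to Iris's share:
2 x 4 = 8

8


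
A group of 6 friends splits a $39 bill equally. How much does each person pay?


Total bill: $39
Number of people: 6
Each pays: $39 / 6 = $6.50

$6.50


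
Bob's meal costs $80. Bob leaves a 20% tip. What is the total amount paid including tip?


Calculate the tip:
20% of $80 = $16
Add tip to meal cost:
$80 + $16 = $96

$96


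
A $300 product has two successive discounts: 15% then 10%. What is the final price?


First discount:
15% of $300 = $45
Price after first discount:
$300 - $45 = $255
Second discount:
10% of $255 = $25.50
Final price:
$255 - $25.50 = $229.50

$229.50


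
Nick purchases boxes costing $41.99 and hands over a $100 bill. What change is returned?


Start with the amount paid:
$100
Subtract the price:
$100 - $41.99 = $58.01

$58.01


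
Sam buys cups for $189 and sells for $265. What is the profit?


Selling price = $265
Cost price = $189
Profit = selling price - cost price:
Profit = $265 - $189 = $76

$76


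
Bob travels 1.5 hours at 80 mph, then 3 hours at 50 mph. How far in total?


Leg 1 distance:
80 x 1.5 = 120 miles
Leg 2 distance:
50 x 3 = 150 miles
Total distance:
120 + 150 = 270 miles

270 miles


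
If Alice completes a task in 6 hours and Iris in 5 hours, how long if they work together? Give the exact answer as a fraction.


Alice's rate: 1/6 of the job per hour
Iris's rate: 1/5 of the job per hour
Combined rate: 1/6 + 1/5 = 11/30 per hour
Time = 1 / (11/30) = 30/11 hours (≈ 2.73 hours)

30/11 hours


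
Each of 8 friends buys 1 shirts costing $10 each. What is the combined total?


Cost per person:
1 x $10 = $10
Group total:
8 x $10 = $80

$80


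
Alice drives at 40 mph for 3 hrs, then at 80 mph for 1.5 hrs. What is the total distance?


Leg 1 distance:
40 x 3 = 120 miles
Leg 2 distance:
80 x 1.5 = 120 miles
Total distance:
120 + 120 = 240 miles

240 miles


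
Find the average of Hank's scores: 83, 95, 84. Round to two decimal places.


Add the scores:
83 + 95 + 84 = 262
Divide by the number of tests:
262 / 3 = 87.3333... ≈ 87.33

87.33


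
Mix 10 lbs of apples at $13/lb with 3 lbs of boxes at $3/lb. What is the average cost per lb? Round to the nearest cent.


Cost of apples:
10 x $13 = $130
Cost of boxes:
3 x $3 = $9
Total cost: $130 + $9 = $139
Total weight: 13 lbs
Average: $139 / 13 = $10.6923... ≈ $10.69/lb

$10.69/lb


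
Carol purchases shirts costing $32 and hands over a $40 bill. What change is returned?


Start with the amount paid:
$40
Subtract the price:
$40 - $32 = $8

$8


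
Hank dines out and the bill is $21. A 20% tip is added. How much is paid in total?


Calculate the tip:
20% of $21 = $4.20
Add tip to meal cost:
$21 + $4.20 = $25.20

$25.20


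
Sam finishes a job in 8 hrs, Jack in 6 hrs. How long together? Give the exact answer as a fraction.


Sam's rate: 1/8 of the job per hour
Jack's rate: 1/6 of the job per hour
Combined rate: 1/8 + 1/6 = 7/24 per hour
Time = 1 / (7/24) = 24/7 hours (≈ 3.43 hours)

24/7 hours


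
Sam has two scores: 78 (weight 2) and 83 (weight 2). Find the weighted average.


Weighted sum:
2 x 78 + 2 x 83 = 322
Total weight:
2 + 2 = 4
Weighted average:
322 / 4 = 80.5

80.5


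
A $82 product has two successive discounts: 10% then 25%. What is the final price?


First discount:
10% of $82 = $8.20
Price after first discount:
$82 - $8.20 = $73.80
Second discount:
25% of $73.80 = $18.45
Final price:
$73.80 - $18.45 = $55.35

$55.35


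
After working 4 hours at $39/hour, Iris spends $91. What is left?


Calculate earnings:
4 x $39 = $156
Subtract spending:
$156 - $91 = $65

$65


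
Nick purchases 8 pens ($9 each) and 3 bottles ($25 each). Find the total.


Cost of pens:
8 x $9 = $72
Cost of bottles:
3 x $25 = $75
Add both:
$72 + $75 = $147

$147


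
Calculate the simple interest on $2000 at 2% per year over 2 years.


Use the formula I = P x R x T / 100
P x R x T = 2000 x 2 x 2 = 8000
I = 8000 / 100 = $80

$80


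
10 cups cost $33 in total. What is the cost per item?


Total cost: $33
Number of items: 10
Unit price: $33 / 10 = $3.30

$3.30


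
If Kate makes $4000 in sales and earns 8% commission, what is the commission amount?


Convert rate to decimal:
8% = 0.08
Multiply by sales:
$4000 x 0.08 = $320

$320


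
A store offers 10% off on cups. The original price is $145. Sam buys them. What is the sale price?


Calculate the discount amount:
10% of $145 = $14.50
Subtract from original:
$145 - $14.50 = $130.50

$130.50


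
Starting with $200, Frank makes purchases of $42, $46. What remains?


Add up expenses:
$42 + $46 = $88
Subtract from budget:
$200 - $88 = $112

$112


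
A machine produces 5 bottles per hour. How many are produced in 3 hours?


Production rate: 5 bottles per hour
Time: 3 hours
Total: 5 x 3 = 15 bottles

15 bottles


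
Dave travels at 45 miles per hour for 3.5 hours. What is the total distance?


Use the formula: distance = speed x time
Speed = 45 mph, Time = 3.5 hours
45 x 3.5 = 157.5 miles

157.5 miles


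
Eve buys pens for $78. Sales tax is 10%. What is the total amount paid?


Calculate the tax:
10% of $78 = $7.80
Add tax to price:
$78 + $7.80 = $85.80

$85.80


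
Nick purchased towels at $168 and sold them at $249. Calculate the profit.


Selling price = $249
Cost price = $168
Profit = selling price - cost price:
Profit = $249 - $168 = $81

$81


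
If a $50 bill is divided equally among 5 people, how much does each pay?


Total bill: $50
Number of people: 5
Each pays: $50 / 5 = $10

$10


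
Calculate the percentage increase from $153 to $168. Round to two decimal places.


Find the absolute change:
|168 - 153| = 15
Divide by original and multiply by 100:
15 / 153 x 100 = 9.8039...% ≈ 9.8%

9.8%


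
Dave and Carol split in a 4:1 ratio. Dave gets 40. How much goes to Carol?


Find the multiplier:
40 / 4 = 10
Apply to Carol's share:
1 x 10 = 10

10


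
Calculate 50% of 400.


Convert percentage to decimal:
50% = 0.5
Multiply:
400 x 0.5 = 200

200


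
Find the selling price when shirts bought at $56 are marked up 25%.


Calculate the markup amount:
25% of $56 = $14
Add to cost:
$56 + $14 = $70

$70


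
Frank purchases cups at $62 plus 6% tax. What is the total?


Calculate the tax:
6% of $62 = $3.72
Add tax to price:
$62 + $3.72 = $65.72

$65.72


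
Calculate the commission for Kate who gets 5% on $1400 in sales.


Convert rate to decimal:
5% = 0.05
Multiply by sales:
$1400 x 0.05 = $70

$70


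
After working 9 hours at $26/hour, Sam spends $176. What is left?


Calculate earnings:
9 x $26 = $234
Subtract spending:
$234 - $176 = $58

$58


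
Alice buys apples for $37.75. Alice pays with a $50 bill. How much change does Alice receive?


Start with the amount paid:
$50
Subtract the price:
$50 - $37.75 = $12.25

$12.25


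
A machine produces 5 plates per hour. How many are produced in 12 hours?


Production rate: 5 plates per hour
Time: 12 hours
Total: 5 x 12 = 60 plates

60 plates


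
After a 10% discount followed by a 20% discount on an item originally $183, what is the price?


First discount:
10% of $183 = $18.30
Price after first discount:
$183 - $18.30 = $164.70
Second discount:
20% of $164.70 = $32.94
Final price:
$164.70 - $32.94 = $131.76

$131.76


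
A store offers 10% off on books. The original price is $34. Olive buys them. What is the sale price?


Calculate the discount amount:
10% of $34 = $3.40
Subtract from original:
$34 - $3.40 = $30.60

$30.60


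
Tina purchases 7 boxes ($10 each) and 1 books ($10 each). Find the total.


Cost of boxes:
7 x $10 = $70
Cost of books:
1 x $10 = $10
Add both:
$70 + $10 = $80

$80


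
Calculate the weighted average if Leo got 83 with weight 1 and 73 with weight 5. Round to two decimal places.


Weighted sum:
1 x 83 + 5 x 73 = 448
Total weight:
1 + 5 = 6
Weighted average:
448 / 6 = 74.6666... ≈ 74.67

74.67


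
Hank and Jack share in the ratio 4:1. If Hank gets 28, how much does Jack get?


Find the multiplier:
28 / 4 = 7
Apply to Jack's share:
1 x 7 = 7

7


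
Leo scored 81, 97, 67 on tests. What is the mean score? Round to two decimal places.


Add the scores:
81 + 97 + 67 = 245
Divide by the number of tests:
245 / 3 = 81.6666... ≈ 81.67

81.67


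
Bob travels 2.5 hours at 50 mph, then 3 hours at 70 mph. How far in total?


Leg 1 distance:
50 x 2.5 = 125 miles
Leg 2 distance:
70 x 3 = 210 miles
Total distance:
125 + 210 = 335 miles

335 miles


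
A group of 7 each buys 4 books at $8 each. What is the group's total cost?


Cost per person:
4 x $8 = $32
Group total:
7 x $32 = $224

$224


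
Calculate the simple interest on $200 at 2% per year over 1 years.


Use the formula I = P x R x T / 100
P x R x T = 200 x 2 x 1 = 400
I = 400 / 100 = $4

$4


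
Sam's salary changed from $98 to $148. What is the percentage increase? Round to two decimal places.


Find the absolute change:
|148 - 98| = 50
Divide by original and multiply by 100:
50 / 98 x 100 = 51.0204...% ≈ 51.02%

51.02%


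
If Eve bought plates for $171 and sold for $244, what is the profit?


Selling price = $244
Cost price = $171
Profit = selling price - cost price:
Profit = $244 - $171 = $73

$73


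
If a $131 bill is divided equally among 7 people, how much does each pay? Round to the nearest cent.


Total bill: $131
Number of people: 7
Each pays: $131 / 7 = $18.7142... ≈ $18.71

$18.71


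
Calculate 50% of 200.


Convert percentage to decimal:
50% = 0.5
Multiply:
200 x 0.5 = 100

100


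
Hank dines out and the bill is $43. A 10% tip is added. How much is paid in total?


Calculate the tip:
10% of $43 = $4.30
Add tip to meal cost:
$43 + $4.30 = $47.30

$47.30


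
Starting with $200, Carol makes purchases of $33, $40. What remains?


Add up expenses:
$33 + $40 = $73
Subtract from budget:
$200 - $73 = $127

$127


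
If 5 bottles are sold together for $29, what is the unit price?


Total cost: $29
Number of items: 5
Unit price: $29 / 5 = $5.80

$5.80


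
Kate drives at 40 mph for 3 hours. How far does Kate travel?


Use the formula: distance = speed x time
Speed = 40 mph, Time = 3 hours
40 x 3 = 120 miles

120 miles


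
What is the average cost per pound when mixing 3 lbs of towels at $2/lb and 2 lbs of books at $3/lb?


Cost of towels:
3 x $2 = $6
Cost of books:
2 x $3 = $6
Total cost: $6 + $6 = $12
Total weight: 5 lbs
Average: $12 / 5 = $2.40/lb

$2.40/lb


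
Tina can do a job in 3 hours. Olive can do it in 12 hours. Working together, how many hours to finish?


Tina's rate: 1/3 of the job per hour
Olive's rate: 1/12 of the job per hour
Combined rate: 1/3 + 1/12 = 5/12 per hour
Time = 1 / (5/12) = 12/5 = 2.4 hours

2.4 hours


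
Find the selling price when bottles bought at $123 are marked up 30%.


Calculate the markup amount:
30% of $123 = $36.90
Add to cost:
$123 + $36.90 = $159.90

$159.90


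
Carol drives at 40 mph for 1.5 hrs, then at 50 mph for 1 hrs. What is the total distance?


Leg 1 distance:
40 x 1.5 = 60 miles
Leg 2 distance:
50 x 1 = 50 miles
Total distance:
60 + 50 = 110 miles

110 miles


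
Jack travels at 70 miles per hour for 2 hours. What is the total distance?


Use the formula: distance = speed x time
Speed = 70 mph, Time = 2 hours
70 x 2 = 140 miles

140 miles


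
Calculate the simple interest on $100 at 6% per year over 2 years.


Use the formula I = P x R x T / 100
P x R x T = 100 x 6 x 2 = 1200
I = 1200 / 100 = $12

$12


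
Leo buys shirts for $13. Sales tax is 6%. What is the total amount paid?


Calculate the tax:
6% of $13 = $0.78
Add tax to price:
$13 + $0.78 = $13.78

$13.78


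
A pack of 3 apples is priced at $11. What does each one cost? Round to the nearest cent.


Total cost: $11
Number of items: 3
Unit price: $11 / 3 = $3.6666... ≈ $3.67

$3.67


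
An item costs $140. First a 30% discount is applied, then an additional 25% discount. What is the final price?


First discount:
30% of $140 = $42
Price after first discount:
$140 - $42 = $98
Second discount:
25% of $98 = $24.50
Final price:
$98 - $24.50 = $73.50

$73.50


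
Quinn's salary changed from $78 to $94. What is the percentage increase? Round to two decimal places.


Find the absolute change:
|94 - 78| = 16
Divide by original and multiply by 100:
16 / 78 x 100 = 20.5128...% ≈ 20.51%

20.51%


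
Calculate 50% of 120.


Convert percentage to decimal:
50% = 0.5
Multiply:
120 x 0.5 = 60

60


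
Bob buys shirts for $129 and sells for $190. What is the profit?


Selling price = $190
Cost price = $129
Profit = selling price - cost price:
Profit = $190 - $129 = $61

$61


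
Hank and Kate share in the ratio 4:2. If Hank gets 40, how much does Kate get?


Find the multiplier:
40 / 4 = 10
Apply to Kate's share:
2 x 10 = 20

20


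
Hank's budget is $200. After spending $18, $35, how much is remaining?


Add up expenses:
$18 + $35 = $53
Subtract from budget:
$200 - $53 = $147

$147


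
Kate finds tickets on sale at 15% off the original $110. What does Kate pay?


Calculate the discount amount:
15% of $110 = $16.50
Subtract from original:
$110 - $16.50 = $93.50

$93.50


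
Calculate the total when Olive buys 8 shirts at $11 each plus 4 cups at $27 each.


Cost of shirts:
8 x $11 = $88
Cost of cups:
4 x $27 = $108
Add both:
$88 + $108 = $196

$196


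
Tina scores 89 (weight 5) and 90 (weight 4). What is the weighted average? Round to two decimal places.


Weighted sum:
5 x 89 + 4 x 90 = 805
Total weight:
5 + 4 = 9
Weighted average:
805 / 9 = 89.4444... ≈ 89.44

89.44


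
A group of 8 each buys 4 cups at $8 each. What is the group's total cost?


Cost per person:
4 x $8 = $32
Group total:
8 x $32 = $256

$256


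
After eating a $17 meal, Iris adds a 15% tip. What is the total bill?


Calculate the tip:
15% of $17 = $2.55
Add tip to meal cost:
$17 + $2.55 = $19.55

$19.55


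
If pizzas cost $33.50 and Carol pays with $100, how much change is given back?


Start with the amount paid:
$100
Subtract the price:
$100 - $33.50 = $66.50

$66.50


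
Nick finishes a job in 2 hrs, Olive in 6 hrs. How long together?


Nick's rate: 1/2 of the job per hour
Olive's rate: 1/6 of the job per hour
Combined rate: 1/2 + 1/6 = 2/3 per hour
Time = 1 / (2/3) = 3/2 = 1.5 hours

1.5 hours


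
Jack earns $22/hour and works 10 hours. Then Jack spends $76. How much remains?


Calculate earnings:
10 x $22 = $220
Subtract spending:
$220 - $76 = $144

$144


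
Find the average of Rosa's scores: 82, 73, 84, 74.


Add the scores:
82 + 73 + 84 + 74 = 313
Divide by the number of tests:
313 / 4 = 78.25

78.25


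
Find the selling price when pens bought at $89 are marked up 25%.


Calculate the markup amount:
25% of $89 = $22.25
Add to cost:
$89 + $22.25 = $111.25

$111.25


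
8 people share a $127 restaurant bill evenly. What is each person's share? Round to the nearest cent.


Total bill: $127
Number of people: 8
Each pays: $127 / 8 = $15.875 ≈ $15.88

$15.88


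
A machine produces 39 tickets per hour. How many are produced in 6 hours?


Production rate: 39 tickets per hour
Time: 6 hours
Total: 39 x 6 = 234 tickets

234 tickets


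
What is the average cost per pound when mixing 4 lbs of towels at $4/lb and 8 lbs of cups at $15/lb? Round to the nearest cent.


Cost of towels:
4 x $4 = $16
Cost of cups:
8 x $15 = $120
Total cost: $16 + $120 = $136
Total weight: 12 lbs
Average: $136 / 12 = $11.3333... ≈ $11.33/lb

$11.33/lb


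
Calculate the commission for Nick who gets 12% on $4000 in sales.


Convert rate to decimal:
12% = 0.12
Multiply by sales:
$4000 x 0.12 = $480

$480


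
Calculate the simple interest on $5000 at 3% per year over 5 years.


Use the formula I = P x R x T / 100
P x R x T = 5000 x 3 x 5 = 75000
I = 75000 / 100 = $750

$750


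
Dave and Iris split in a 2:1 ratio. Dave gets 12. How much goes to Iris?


Find the multiplier:
12 / 2 = 6
Apply to Iris's share:
1 x 6 = 6

6


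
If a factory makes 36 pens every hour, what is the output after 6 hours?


Production rate: 36 pens per hour
Time: 6 hours
Total: 36 x 6 = 216 pens

216 pens


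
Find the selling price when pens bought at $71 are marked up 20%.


Calculate the markup amount:
20% of $71 = $14.20
Add to cost:
$71 + $14.20 = $85.20

$85.20


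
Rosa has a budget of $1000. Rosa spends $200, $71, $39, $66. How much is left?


Add up expenses:
$200 + $71 + $39 + $66 = $376
Subtract from budget:
$1000 - $376 = $624

$624


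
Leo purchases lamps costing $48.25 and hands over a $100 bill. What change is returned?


Start with the amount paid:
$100
Subtract the price:
$100 - $48.25 = $51.75

$51.75


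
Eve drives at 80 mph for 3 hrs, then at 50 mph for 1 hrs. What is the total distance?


Leg 1 distance:
80 x 3 = 240 miles
Leg 2 distance:
50 x 1 = 50 miles
Total distance:
240 + 50 = 290 miles

290 miles


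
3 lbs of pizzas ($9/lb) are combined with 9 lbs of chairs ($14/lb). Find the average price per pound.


Cost of pizzas:
3 x $9 = $27
Cost of chairs:
9 x $14 = $126
Total cost: $27 + $126 = $153
Total weight: 12 lbs
Average: $153 / 12 = $12.75/lb

$12.75/lb


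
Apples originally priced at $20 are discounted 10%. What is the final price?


Calculate the discount amount:
10% of $20 = $2
Subtract from original:
$20 - $2 = $18

$18


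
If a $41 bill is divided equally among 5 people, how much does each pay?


Total bill: $41
Number of people: 5
Each pays: $41 / 5 = $8.20

$8.20


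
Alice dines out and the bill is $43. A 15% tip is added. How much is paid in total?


Calculate the tip:
15% of $43 = $6.45
Add tip to meal cost:
$43 + $6.45 = $49.45

$49.45


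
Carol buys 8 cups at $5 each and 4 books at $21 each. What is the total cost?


Cost of cups:
8 x $5 = $40
Cost of books:
4 x $21 = $84
Add both:
$40 + $84 = $124

$124


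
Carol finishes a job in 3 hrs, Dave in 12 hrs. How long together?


Carol's rate: 1/3 of the job per hour
Dave's rate: 1/12 of the job per hour
Combined rate: 1/3 + 1/12 = 5/12 per hour
Time = 1 / (5/12) = 12/5 = 2.4 hours

2.4 hours


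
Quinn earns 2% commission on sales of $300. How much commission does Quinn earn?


Convert rate to decimal:
2% = 0.02
Multiply by sales:
$300 x 0.02 = $6

$6


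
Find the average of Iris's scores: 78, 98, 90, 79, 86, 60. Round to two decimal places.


Add the scores:
78 + 98 + 90 + 79 + 86 + 60 = 491
Divide by the number of tests:
491 / 6 = 81.8333... ≈ 81.83

81.83


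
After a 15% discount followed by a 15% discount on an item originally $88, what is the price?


First discount:
15% of $88 = $13.20
Price after first discount:
$88 - $13.20 = $74.80
Second discount:
15% of $74.80 = $11.22
Final price:
$74.80 - $11.22 = $63.58

$63.58


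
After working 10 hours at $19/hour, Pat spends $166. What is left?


Calculate earnings:
10 x $19 = $190
Subtract spending:
$190 - $166 = $24

$24


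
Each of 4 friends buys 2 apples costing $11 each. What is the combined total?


Cost per person:
2 x $11 = $22
Group total:
4 x $22 = $88

$88


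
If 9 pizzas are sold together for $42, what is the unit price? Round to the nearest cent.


Total cost: $42
Number of items: 9
Unit price: $42 / 9 = $4.6666... ≈ $4.67

$4.67


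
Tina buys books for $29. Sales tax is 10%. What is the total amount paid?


Calculate the tax:
10% of $29 = $2.90
Add tax to price:
$29 + $2.90 = $31.90

$31.90


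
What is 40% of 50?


Convert percentage to decimal:
40% = 0.4
Multiply:
50 x 0.4 = 20

20


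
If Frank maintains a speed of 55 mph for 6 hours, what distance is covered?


Use the formula: distance = speed x time
Speed = 55 mph, Time = 6 hours
55 x 6 = 330 miles

330 miles


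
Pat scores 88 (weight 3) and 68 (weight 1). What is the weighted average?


Weighted sum:
3 x 88 + 1 x 68 = 332
Total weight:
3 + 1 = 4
Weighted average:
332 / 4 = 83

83


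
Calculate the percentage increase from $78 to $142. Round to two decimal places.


Find the absolute change:
|142 - 78| = 64
Divide by original and multiply by 100:
64 / 78 x 100 = 82.0512...% ≈ 82.05%

82.05%


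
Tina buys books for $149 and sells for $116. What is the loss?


Selling price = $116
Cost price = $149
Loss = cost price - selling price:
Loss = $149 - $116 = $33

$33


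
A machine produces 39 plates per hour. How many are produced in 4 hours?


Production rate: 39 plates per hour
Time: 4 hours
Total: 39 x 4 = 156 plates

156 plates


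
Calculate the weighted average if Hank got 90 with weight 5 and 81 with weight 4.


Weighted sum:
5 x 90 + 4 x 81 = 774
Total weight:
5 + 4 = 9
Weighted average:
774 / 9 = 86

86


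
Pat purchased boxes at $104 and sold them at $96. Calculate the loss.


Selling price = $96
Cost price = $104
Loss = cost price - selling price:
Loss = $104 - $96 = $8

$8


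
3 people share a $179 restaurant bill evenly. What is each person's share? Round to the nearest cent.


Total bill: $179
Number of people: 3
Each pays: $179 / 3 = $59.6666... ≈ $59.67

$59.67


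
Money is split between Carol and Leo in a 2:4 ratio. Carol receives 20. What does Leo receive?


Find the multiplier:
20 / 2 = 10
Apply to Leo's share:
4 x 10 = 40

40


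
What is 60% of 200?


Convert percentage to decimal:
60% = 0.6
Multiply:
200 x 0.6 = 120

120


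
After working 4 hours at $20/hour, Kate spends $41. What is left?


Calculate earnings:
4 x $20 = $80
Subtract spending:
$80 - $41 = $39

$39


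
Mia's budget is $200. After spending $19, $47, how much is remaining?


Add up expenses:
$19 + $47 = $66
Subtract from budget:
$200 - $66 = $134

$134


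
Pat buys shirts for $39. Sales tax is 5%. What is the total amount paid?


Calculate the tax:
5% of $39 = $1.95
Add tax to price:
$39 + $1.95 = $40.95

$40.95


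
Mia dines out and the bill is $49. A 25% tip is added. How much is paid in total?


Calculate the tip:
25% of $49 = $12.25
Add tip to meal cost:
$49 + $12.25 = $61.25

$61.25


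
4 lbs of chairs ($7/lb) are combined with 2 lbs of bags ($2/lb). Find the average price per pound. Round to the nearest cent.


Cost of chairs:
4 x $7 = $28
Cost of bags:
2 x $2 = $4
Total cost: $28 + $4 = $32
Total weight: 6 lbs
Average: $32 / 6 = $5.3333... ≈ $5.33/lb

$5.33/lb


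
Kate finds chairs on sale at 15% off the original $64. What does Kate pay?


Calculate the discount amount:
15% of $64 = $9.60
Subtract from original:
$64 - $9.60 = $54.40

$54.40


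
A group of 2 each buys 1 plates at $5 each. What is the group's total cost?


Cost per person:
1 x $5 = $5
Group total:
2 x $5 = $10

$10


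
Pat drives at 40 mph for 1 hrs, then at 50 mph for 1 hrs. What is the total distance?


Leg 1 distance:
40 x 1 = 40 miles
Leg 2 distance:
50 x 1 = 50 miles
Total distance:
40 + 50 = 90 miles

90 miles


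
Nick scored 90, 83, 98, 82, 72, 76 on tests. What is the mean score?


Add the scores:
90 + 83 + 98 + 82 + 72 + 76 = 501
Divide by the number of tests:
501 / 6 = 83.5

83.5


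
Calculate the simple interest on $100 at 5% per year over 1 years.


Use the formula I = P x R x T / 100
P x R x T = 100 x 5 x 1 = 500
I = 500 / 100 = $5

$5


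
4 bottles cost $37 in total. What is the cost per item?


Total cost: $37
Number of items: 4
Unit price: $37 / 4 = $9.25

$9.25


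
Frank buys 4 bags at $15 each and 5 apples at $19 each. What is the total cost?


Cost of bags:
4 x $15 = $60
Cost of apples:
5 x $19 = $95
Add both:
$60 + $95 = $155

$155


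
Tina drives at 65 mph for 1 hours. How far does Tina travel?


Use the formula: distance = speed x time
Speed = 65 mph, Time = 1 hours
65 x 1 = 65 miles

65 miles


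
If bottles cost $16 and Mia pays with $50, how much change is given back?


Start with the amount paid:
$50
Subtract the price:
$50 - $16 = $34

$34


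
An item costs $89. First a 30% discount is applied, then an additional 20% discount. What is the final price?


First discount:
30% of $89 = $26.70
Price after first discount:
$89 - $26.70 = $62.30
Second discount:
20% of $62.30 = $12.46
Final price:
$62.30 - $12.46 = $49.84

$49.84


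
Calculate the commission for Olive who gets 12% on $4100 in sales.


Convert rate to decimal:
12% = 0.12
Multiply by sales:
$4100 x 0.12 = $492

$492


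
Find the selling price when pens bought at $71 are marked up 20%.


Calculate the markup amount:
20% of $71 = $14.20
Add to cost:
$71 + $14.20 = $85.20

$85.20


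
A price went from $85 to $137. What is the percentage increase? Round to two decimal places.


Find the absolute change:
|137 - 85| = 52
Divide by original and multiply by 100:
52 / 85 x 100 = 61.1764...% ≈ 61.18%

61.18%


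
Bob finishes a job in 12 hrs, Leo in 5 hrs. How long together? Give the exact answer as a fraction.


Bob's rate: 1/12 of the job per hour
Leo's rate: 1/5 of the job per hour
Combined rate: 1/12 + 1/5 = 17/60 per hour
Time = 1 / (17/60) = 60/17 hours (≈ 3.53 hours)

60/17 hours


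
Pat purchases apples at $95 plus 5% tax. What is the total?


Calculate the tax:
5% of $95 = $4.75
Add tax to price:
$95 + $4.75 = $99.75

$99.75


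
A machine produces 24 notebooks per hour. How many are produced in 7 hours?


Production rate: 24 notebooks per hour
Time: 7 hours
Total: 24 x 7 = 168 notebooks

168 notebooks


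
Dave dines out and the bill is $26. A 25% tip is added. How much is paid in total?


Calculate the tip:
25% of $26 = $6.50
Add tip to meal cost:
$26 + $6.50 = $32.50

$32.50


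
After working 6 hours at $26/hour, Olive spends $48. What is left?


Calculate earnings:
6 x $26 = $156
Subtract spending:
$156 - $48 = $108

$108


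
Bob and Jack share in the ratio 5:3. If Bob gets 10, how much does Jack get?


Find the multiplier:
10 / 5 = 2
Apply to Jack's share:
3 x 2 = 6

6


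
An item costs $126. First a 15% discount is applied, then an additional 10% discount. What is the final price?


First discount:
15% of $126 = $18.90
Price after first discount:
$126 - $18.90 = $107.10
Second discount:
10% of $107.10 = $10.71
Final price:
$107.10 - $10.71 = $96.39

$96.39


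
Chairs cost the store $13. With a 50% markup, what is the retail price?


Calculate the markup amount:
50% of $13 = $6.50
Add to cost:
$13 + $6.50 = $19.50

$19.50


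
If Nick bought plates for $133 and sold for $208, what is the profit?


Selling price = $208
Cost price = $133
Profit = selling price - cost price:
Profit = $208 - $133 = $75

$75


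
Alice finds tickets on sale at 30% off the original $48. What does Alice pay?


Calculate the discount amount:
30% of $48 = $14.40
Subtract from original:
$48 - $14.40 = $33.60

$33.60


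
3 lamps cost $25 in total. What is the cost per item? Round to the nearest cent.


Total cost: $25
Number of items: 3
Unit price: $25 / 3 = $8.3333... ≈ $8.33

$8.33


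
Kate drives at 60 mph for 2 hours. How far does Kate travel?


Use the formula: distance = speed x time
Speed = 60 mph, Time = 2 hours
60 x 2 = 120 miles

120 miles


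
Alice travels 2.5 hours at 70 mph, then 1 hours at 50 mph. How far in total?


Leg 1 distance:
70 x 2.5 = 175 miles
Leg 2 distance:
50 x 1 = 50 miles
Total distance:
175 + 50 = 225 miles

225 miles


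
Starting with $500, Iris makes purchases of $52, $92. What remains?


Add up expenses:
$52 + $92 = $144
Subtract from budget:
$500 - $144 = $356

$356


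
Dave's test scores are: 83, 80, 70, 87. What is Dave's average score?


Add the scores:
83 + 80 + 70 + 87 = 320
Divide by the number of tests:
320 / 4 = 80

80


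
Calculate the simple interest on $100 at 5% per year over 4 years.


Use the formula I = P x R x T / 100
P x R x T = 100 x 5 x 4 = 2000
I = 2000 / 100 = $20

$20


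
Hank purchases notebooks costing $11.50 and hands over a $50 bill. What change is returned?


Start with the amount paid:
$50
Subtract the price:
$50 - $11.50 = $38.50

$38.50


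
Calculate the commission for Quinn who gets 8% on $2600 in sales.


Convert rate to decimal:
8% = 0.08
Multiply by sales:
$2600 x 0.08 = $208

$208


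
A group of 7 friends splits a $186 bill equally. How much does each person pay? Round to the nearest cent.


Total bill: $186
Number of people: 7
Each pays: $186 / 7 = $26.5714... ≈ $26.57

$26.57


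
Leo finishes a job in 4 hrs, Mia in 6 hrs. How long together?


Leo's rate: 1/4 of the job per hour
Mia's rate: 1/6 of the job per hour
Combined rate: 1/4 + 1/6 = 5/12 per hour
Time = 1 / (5/12) = 12/5 = 2.4 hours

2.4 hours


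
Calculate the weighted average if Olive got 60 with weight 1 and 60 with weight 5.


Weighted sum:
1 x 60 + 5 x 60 = 360
Total weight:
1 + 5 = 6
Weighted average:
360 / 6 = 60

60


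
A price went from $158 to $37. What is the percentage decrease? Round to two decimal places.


Find the absolute change:
|37 - 158| = 121
Divide by original and multiply by 100:
121 / 158 x 100 = 76.5822...% ≈ 76.58%

76.58%


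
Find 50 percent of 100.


Convert percentage to decimal:
50% = 0.5
Multiply:
100 x 0.5 = 50

50


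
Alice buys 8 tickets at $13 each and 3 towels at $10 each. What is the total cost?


Cost of tickets:
8 x $13 = $104
Cost of towels:
3 x $10 = $30
Add both:
$104 + $30 = $134

$134


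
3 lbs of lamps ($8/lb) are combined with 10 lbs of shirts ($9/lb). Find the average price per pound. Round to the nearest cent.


Cost of lamps:
3 x $8 = $24
Cost of shirts:
10 x $9 = $90
Total cost: $24 + $90 = $114
Total weight: 13 lbs
Average: $114 / 13 = $8.7692... ≈ $8.77/lb

$8.77/lb


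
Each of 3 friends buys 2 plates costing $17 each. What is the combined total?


Cost per person:
2 x $17 = $34
Group total:
3 x $34 = $102

$102


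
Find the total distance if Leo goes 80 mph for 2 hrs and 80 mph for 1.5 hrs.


Leg 1 distance:
80 x 2 = 160 miles
Leg 2 distance:
80 x 1.5 = 120 miles
Total distance:
160 + 120 = 280 miles

280 miles


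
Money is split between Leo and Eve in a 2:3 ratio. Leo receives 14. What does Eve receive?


Find the multiplier:
14 / 2 = 7
Apply to Eve's share:
3 x 7 = 21

21


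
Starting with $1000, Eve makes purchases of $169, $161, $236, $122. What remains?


Add up expenses:
$169 + $161 + $236 + $122 = $688
Subtract from budget:
$1000 - $688 = $312

$312
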